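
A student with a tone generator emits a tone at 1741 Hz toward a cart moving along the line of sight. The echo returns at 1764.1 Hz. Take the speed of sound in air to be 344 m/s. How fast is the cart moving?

2.27 m/s

Double Doppler shift off a moving reflector: f₂ = f₀ · (v + u)/(v − u) (u > 0 toward emitter).
Rearranging, u = v · (f₂ − f₀)/(f₂ + f₀) = 344 × 23.1/3505.1 ≈ 2.27 m/s.
So the cart is moving at 2.27 m/s toward the emitter.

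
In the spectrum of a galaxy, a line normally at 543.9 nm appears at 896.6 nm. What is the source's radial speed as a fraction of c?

0.462

λ'/λ₀ = 1.6485 > 1 (redshift), so the source is receding.
λ'/λ₀ = √((1 + β)/(1 − β)) for a receding source ⇒ β = (r² − 1)/(r² + 1) with r = λ'/λ₀.
β = (2.7174 − 1)/(2.7174 + 1) ≈ 0.462.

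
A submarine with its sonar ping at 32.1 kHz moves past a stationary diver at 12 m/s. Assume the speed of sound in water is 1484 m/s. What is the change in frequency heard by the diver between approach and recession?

0.519 kHz

Approaching: f₁ = f · v/(v − v_s) = 32.1 × 1484/1472 ≈ 32.362 kHz.
Receding: f₂ = f · v/(v + v_s) = 32.1 × 1484/1496 ≈ 31.843 kHz.
Drop: f₁ − f₂ = 2f·v·v_s/(v² − v_s²) = 2 × 32.1 × 1484 × 12/(1484² − 12²) ≈ 0.519 kHz.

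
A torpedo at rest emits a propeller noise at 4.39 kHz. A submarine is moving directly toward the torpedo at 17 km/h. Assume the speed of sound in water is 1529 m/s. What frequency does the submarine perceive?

17 km/h = 4.722 m/s.
Moving observer, stationary source: f' = f · (v + v_o)/v.
f' = 4.39 × (1529 + 4.722)/1529 = 4.39 × 1533.7/1529 ≈ 4.40 kHz.

4.40 kHz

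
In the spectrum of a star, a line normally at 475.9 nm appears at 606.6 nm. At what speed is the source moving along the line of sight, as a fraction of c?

λ'/λ₀ = 1.2746 > 1 (redshift), so the source is receding.
λ'/λ₀ = √((1 + β)/(1 − β)) for a receding source ⇒ β = (r² − 1)/(r² + 1) with r = λ'/λ₀.
β = (1.6247 − 1)/(1.6247 + 1) ≈ 0.238.

0.238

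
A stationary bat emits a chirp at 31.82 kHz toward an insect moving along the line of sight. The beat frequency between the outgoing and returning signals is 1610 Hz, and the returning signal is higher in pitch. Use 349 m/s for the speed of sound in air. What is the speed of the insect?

8.6 m/s

Double Doppler shift off a moving reflector: f₂ = f₀ · (v + u)/(v − u) (u > 0 toward emitter).
Returning signal is higher, so f₂ = f₀ + Δf = 31820 + 1610 = 33430 Hz.
Rearranging, u = v · (f₂ − f₀)/(f₂ + f₀) = 349 × 1610/65250 ≈ 8.6 m/s.
So the insect is moving at 8.6 m/s toward the emitter.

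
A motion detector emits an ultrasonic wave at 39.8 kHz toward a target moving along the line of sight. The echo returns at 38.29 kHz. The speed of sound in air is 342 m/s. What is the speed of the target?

6.6 m/s

Double Doppler shift off a moving reflector: f₂ = f₀ · (v + u)/(v − u) (u > 0 toward emitter).
Rearranging, u = v · (f₂ − f₀)/(f₂ + f₀) = 342 × -1.51/78.09 ≈ -6.6 m/s.
So the target is moving at 6.6 m/s away from the emitter.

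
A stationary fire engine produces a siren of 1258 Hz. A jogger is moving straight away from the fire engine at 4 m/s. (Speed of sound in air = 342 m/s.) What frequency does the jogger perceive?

1243 Hz

Only the observer moves, away from the source, so f' = f · (v − v_o)/v.
f' = 1258 × (342 − 4)/342 = 1258 × 338/342 ≈ 1243 Hz.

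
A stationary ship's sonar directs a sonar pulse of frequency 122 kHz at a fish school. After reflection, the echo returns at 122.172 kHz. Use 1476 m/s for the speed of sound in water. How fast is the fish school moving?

Double Doppler shift off a moving reflector: f₂ = f₀ · (v + u)/(v − u) (u > 0 toward emitter).
Rearranging, u = v · (f₂ − f₀)/(f₂ + f₀) = 1476 × 0.172/244.172 ≈ 1.04 m/s.
So the fish school is moving at 1.04 m/s toward the emitter.

1.04 m/s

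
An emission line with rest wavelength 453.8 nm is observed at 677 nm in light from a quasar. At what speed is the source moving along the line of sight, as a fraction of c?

λ'/λ₀ = 1.4918 > 1 (redshift), so the source is receding.
λ'/λ₀ = √((1 + β)/(1 − β)) for a receding source ⇒ β = (r² − 1)/(r² + 1) with r = λ'/λ₀.
β = (2.2256 − 1)/(2.2256 + 1) ≈ 0.380.

0.380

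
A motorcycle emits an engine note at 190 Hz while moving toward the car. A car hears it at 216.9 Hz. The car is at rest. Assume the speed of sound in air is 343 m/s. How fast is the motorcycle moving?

43 m/s

f' = f · v/(v − v_s) ⇒ v_s = v · |1 − f/f'|.
v_s = 343 × |1 − 190/216.9| = 343 × 0.124 ≈ 43 m/s.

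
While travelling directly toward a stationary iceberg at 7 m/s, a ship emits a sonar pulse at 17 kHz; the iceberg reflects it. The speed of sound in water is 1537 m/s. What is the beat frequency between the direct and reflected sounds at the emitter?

156 Hz

The iceberg receives the sound from a moving source: f₁ = f₀ · v/(v − v_e) = 17 × 1537/1530 ≈ 17.0778 kHz.
On the return leg the ship is a moving observer: f₂ = f₁ · (v + v_e)/v = 17.0778 × 1544/1537 ≈ 17.1556 kHz.
Equivalently f₂ = f₀ · (v + v_e)/(v − v_e).
Beat against the emitted tone (with f₀ = 17000 Hz): |f₂ − f₀| = 2v_e·f₀/(v − v_e) = 2 × 7 × 17000/1530 ≈ 156 Hz.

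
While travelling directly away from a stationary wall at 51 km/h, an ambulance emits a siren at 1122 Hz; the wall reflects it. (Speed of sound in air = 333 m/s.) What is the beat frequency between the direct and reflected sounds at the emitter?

92 Hz

51 km/h = 14.17 m/s.
The wall receives the sound from a moving source: f₁ = f₀ · v/(v + v_e) = 1122 × 333/347.17 ≈ 1076.2 Hz.
On the return leg the ambulance is a moving observer: f₂ = f₁ · (v − v_e)/v = 1076.2 × 318.83/333 ≈ 1030.4 Hz.
Beat against the emitted tone: |f₂ − f₀| = 2v_e·f₀/(v + v_e) = 2 × 14.17 × 1122/347.17 ≈ 92 Hz.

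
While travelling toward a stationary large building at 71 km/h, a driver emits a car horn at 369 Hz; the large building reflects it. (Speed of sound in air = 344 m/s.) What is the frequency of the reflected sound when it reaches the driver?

414 Hz

71 km/h = 19.72 m/s.
The large building receives the sound from a moving source: f₁ = f₀ · v/(v − v_e) = 369 × 344/324.28 ≈ 391 Hz.
On the return leg the driver is a moving observer: f₂ = f₁ · (v + v_e)/v = 391 × 363.72/344 ≈ 414 Hz.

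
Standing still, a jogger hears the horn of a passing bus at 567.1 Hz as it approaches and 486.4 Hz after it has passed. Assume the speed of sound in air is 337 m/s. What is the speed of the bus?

f₁/f₂ = (v + v_s)/(v − v_s), so v_s = v · (f₁ − f₂)/(f₁ + f₂).
v_s = 337 × (567.1 − 486.4)/(567.1 + 486.4) = 337 × 80.7/1053.5 ≈ 26 m/s.

26 m/s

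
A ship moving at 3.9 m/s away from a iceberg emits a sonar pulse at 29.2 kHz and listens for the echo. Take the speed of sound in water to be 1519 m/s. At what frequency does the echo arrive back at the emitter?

The iceberg receives the sound from a moving source: f₁ = f₀ · v/(v + v_e) = 29.2 × 1519/1522.9 ≈ 29.1 kHz.
On the return leg the ship is a moving observer: f₂ = f₁ · (v − v_e)/v = 29.1 × 1515.1/1519 ≈ 29.1 kHz.

29.1 kHz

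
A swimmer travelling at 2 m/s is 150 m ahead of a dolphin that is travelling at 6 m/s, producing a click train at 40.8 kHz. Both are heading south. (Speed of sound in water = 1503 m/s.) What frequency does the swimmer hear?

40.9 kHz

The swimmer is ahead, so the dolphin is moving toward it while the swimmer is moving away from the dolphin.
With source approaching and observer receding, f' = f · (v − v_o)/(v − v_s).
f' = 40.8 × (1503 − 2)/(1503 − 6) = 40.8 × 1501/1497 ≈ 40.9 kHz.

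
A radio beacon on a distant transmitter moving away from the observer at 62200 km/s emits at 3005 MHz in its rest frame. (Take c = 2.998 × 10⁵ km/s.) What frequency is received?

2434.5 MHz

β = v/c = 62200/299800 = 0.2075.
Relativistic Doppler for frequency: f' = f₀ · √((1 − β)/(1 + β)).
f' = 3005 × √(0.7925/1.2075) = 3005 × 0.81016 ≈ 2434.5 MHz.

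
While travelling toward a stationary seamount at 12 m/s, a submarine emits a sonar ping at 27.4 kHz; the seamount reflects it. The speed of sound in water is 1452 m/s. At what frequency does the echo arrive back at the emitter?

27.9 kHz

The seamount receives the sound from a moving source: f₁ = f₀ · v/(v − v_e) = 27.4 × 1452/1440 ≈ 27.6 kHz.
On the return leg the submarine is a moving observer: f₂ = f₁ · (v + v_e)/v = 27.6 × 1464/1452 ≈ 27.9 kHz.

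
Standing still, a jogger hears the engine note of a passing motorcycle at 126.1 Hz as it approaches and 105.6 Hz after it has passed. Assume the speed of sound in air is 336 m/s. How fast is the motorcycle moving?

f₁/f₂ = (v + v_s)/(v − v_s), so v_s = v · (f₁ − f₂)/(f₁ + f₂).
v_s = 336 × (126.1 − 105.6)/(126.1 + 105.6) = 336 × 20.5/231.7 ≈ 30 m/s.

30 m/s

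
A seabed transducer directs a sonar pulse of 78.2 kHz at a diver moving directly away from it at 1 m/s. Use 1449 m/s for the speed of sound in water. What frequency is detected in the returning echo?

At the diver (a moving observer), f₁ = f₀ · (v − u)/v = 78.2 × 1448/1449 ≈ 78.1 kHz.
The reflection then acts as a moving source: f₂ = f₁ · v/(v + u) ≈ 78.1 kHz.

78.1 kHz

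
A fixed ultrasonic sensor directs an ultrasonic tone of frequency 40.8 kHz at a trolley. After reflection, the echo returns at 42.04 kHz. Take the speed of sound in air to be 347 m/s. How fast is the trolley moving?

5.2 m/s

Double Doppler shift off a moving reflector: f₂ = f₀ · (v + u)/(v − u) (u > 0 toward emitter).
Rearranging, u = v · (f₂ − f₀)/(f₂ + f₀) = 347 × 1.24/82.84 ≈ 5.2 m/s.
So the trolley is moving at 5.2 m/s toward the emitter.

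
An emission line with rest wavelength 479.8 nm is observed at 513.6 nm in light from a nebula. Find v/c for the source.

λ'/λ₀ = 1.0704 > 1 (redshift), so the source is receding.
λ'/λ₀ = √((1 + β)/(1 − β)) for a receding source ⇒ β = (r² − 1)/(r² + 1) with r = λ'/λ₀.
β = (1.1459 − 1)/(1.1459 + 1) ≈ 0.068.

0.068c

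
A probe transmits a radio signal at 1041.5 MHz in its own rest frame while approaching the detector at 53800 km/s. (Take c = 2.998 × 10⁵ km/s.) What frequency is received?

β = v/c = 53800/299800 = 0.1795.
Relativistic Doppler for frequency: f' = f₀ · √((1 + β)/(1 − β)).
f' = 1041.5 × √(1.1795/0.8205) = 1041.5 × 1.19892 ≈ 1248.7 MHz.

1248.7 MHz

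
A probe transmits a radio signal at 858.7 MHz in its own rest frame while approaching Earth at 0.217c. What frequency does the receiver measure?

1070.5 MHz

Relativistic Doppler for frequency: f' = f₀ · √((1 + β)/(1 − β)).
f' = 858.7 × √(1.2170/0.7830) = 858.7 × 1.24671 ≈ 1070.5 MHz.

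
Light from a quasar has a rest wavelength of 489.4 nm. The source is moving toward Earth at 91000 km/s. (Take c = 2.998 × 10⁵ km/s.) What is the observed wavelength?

β = v/c = 91000/299800 = 0.3035.
Relativistic Doppler for wavelength: λ' = λ₀ · √((1 − β)/(1 + β)).
λ' = 489.4 × √(0.6965/1.3035) = 489.4 × 0.73095 ≈ 357.7 nm.

357.7 nm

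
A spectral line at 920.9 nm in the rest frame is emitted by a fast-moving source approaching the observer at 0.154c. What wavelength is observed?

788.5 nm

Relativistic Doppler for wavelength: λ' = λ₀ · √((1 − β)/(1 + β)).
λ' = 920.9 × √(0.8460/1.1540) = 920.9 × 0.85621 ≈ 788.5 nm.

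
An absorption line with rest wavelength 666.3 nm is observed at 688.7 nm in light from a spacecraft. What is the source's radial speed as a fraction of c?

0.033c

λ'/λ₀ = 1.0336 > 1 (redshift), so the source is receding.
λ'/λ₀ = √((1 + β)/(1 − β)) for a receding source ⇒ β = (r² − 1)/(r² + 1) with r = λ'/λ₀.
β = (1.0684 − 1)/(1.0684 + 1) ≈ 0.033.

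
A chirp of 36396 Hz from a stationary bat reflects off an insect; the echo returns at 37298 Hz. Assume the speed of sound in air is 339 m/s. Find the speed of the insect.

Double Doppler shift off a moving reflector: f₂ = f₀ · (v + u)/(v − u) (u > 0 toward emitter).
Rearranging, u = v · (f₂ − f₀)/(f₂ + f₀) = 339 × 902/73694 ≈ 4.1 m/s.
So the insect is moving at 4.1 m/s toward the emitter.

4.1 m/s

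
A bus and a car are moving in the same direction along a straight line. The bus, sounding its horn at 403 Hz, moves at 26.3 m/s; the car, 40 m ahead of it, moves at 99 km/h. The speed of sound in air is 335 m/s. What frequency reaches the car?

401 Hz

99 km/h = 27.5 m/s.
The car is ahead, so the bus is moving toward it while the car is moving away from the bus.
With source approaching and observer receding, f' = f · (v − v_o)/(v − v_s).
f' = 403 × (335 − 27.5)/(335 − 26.3) = 403 × 307.5/308.7 ≈ 401 Hz.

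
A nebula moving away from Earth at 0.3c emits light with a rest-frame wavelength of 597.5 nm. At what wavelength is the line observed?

Relativistic Doppler for wavelength: λ' = λ₀ · √((1 + β)/(1 − β)).
λ' = 597.5 × √(1.3000/0.7000) = 597.5 × 1.36277 ≈ 814.3 nm.

814.3 nm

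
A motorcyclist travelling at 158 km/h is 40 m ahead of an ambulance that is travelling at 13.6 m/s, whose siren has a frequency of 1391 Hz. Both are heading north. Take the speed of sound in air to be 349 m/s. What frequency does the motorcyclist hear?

158 km/h = 43.89 m/s.
The motorcyclist is ahead, so the ambulance is moving toward it while the motorcyclist is moving away from the ambulance.
General Doppler shift: f' = f · (v − v_o)/(v − v_s).
f' = 1391 × (349 − 43.89)/(349 − 13.6) = 1391 × 305.11/335.4 ≈ 1265 Hz.

1265 Hz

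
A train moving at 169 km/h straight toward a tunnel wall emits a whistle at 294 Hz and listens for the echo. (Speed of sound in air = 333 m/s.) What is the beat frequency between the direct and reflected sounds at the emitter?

169 km/h = 46.94 m/s.
The tunnel wall receives the sound from a moving source: f₁ = f₀ · v/(v − v_e) = 294 × 333/286.06 ≈ 342.2 Hz.
On the return leg the train is a moving observer: f₂ = f₁ · (v + v_e)/v = 342.2 × 379.94/333 ≈ 390.5 Hz.
Equivalently f₂ = f₀ · (v + v_e)/(v − v_e).
Beat against the emitted tone: |f₂ − f₀| = 2v_e·f₀/(v − v_e) = 2 × 46.94 × 294/286.06 ≈ 96 Hz.

96 Hz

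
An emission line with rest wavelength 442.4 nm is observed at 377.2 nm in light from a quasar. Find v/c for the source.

0.158c

λ'/λ₀ = 0.8526 < 1 (blueshift), so the source is approaching.
λ'/λ₀ = √((1 − β)/(1 + β)) for an approaching source ⇒ β = (1 − r²)/(1 + r²) with r = λ'/λ₀.
β = (1 − 0.7270)/(1 + 0.7270) ≈ 0.158.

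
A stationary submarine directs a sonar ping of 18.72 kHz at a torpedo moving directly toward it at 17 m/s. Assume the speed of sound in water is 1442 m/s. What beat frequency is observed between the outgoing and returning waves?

The torpedo first receives the wave as a moving observer: f₁ = f₀ · (v + u)/v = 18.72 × (1442 + 17)/1442 ≈ 18.941 kHz.
On reflection it acts as a source moving toward the stationary detector: f₂ = f₁ · v/(v − u) = 18.941 × 1442/1425 ≈ 19.167 kHz.
Beat frequency (with f₀ = 18720 Hz): |f₂ − f₀| = 2u·f₀/(v − u) = 2 × 17 × 18720/1425 ≈ 447 Hz.

447 Hz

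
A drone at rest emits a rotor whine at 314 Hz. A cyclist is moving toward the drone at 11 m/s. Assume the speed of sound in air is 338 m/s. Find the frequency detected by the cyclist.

Moving observer, stationary source: f' = f · (v + v_o)/v.
f' = 314 × (338 + 11)/338 = 314 × 349/338 ≈ 324 Hz.

324 Hz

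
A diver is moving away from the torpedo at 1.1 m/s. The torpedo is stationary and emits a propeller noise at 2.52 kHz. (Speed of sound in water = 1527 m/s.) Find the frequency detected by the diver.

2.52 kHz

Only the observer moves, away from the source, so f' = f · (v − v_o)/v.
f' = 2.52 × (1527 − 1.1)/1527 = 2.52 × 1525.9/1527 ≈ 2.52 kHz.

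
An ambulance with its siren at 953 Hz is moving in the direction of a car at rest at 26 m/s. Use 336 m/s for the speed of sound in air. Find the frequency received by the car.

With the source moving toward a stationary observer, f' = f · v/(v − v_s).
f' = 953 × 336/(336 − 26) = 953 × 336/310 ≈ 1033 Hz.

1033 Hz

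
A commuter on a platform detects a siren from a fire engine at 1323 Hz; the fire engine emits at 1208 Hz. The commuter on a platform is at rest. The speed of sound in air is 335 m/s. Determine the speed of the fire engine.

f' > f, so the fire engine is approaching.
f' = f · v/(v − v_s) ⇒ v_s = v · |1 − f/f'|.
v_s = 335 × |1 − 1208/1323| = 335 × 0.08692 ≈ 29 m/s.

29 m/s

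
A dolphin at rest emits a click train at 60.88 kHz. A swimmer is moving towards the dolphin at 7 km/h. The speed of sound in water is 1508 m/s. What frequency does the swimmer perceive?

61.0 kHz

7 km/h = 1.944 m/s.
Only the observer moves, toward the source, so f' = f · (v + v_o)/v.
f' = 60.88 × (1508 + 1.944)/1508 = 60.88 × 1509.9/1508 ≈ 61.0 kHz.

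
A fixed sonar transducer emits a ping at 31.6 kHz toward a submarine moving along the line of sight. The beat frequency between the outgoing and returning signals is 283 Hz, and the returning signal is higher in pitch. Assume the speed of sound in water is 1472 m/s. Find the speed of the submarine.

6.6 m/s

Double Doppler shift off a moving reflector: f₂ = f₀ · (v + u)/(v − u) (u > 0 toward emitter).
Returning signal is higher, so f₂ = f₀ + Δf = 31600 + 283 = 31883 Hz.
Rearranging, u = v · (f₂ − f₀)/(f₂ + f₀) = 1472 × 283/63483 ≈ 6.6 m/s.
So the submarine is moving at 6.6 m/s toward the emitter.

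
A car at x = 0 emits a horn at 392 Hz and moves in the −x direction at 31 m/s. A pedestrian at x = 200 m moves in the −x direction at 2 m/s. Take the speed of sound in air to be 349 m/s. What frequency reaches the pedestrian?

362 Hz

The observer lies on the +x side, so the source is heading away from the observer and the observer is heading toward the source.
With source receding and observer approaching, f' = f · (v + v_o)/(v + v_s).
f' = 392 × (349 + 2)/(349 + 31) = 392 × 351/380 ≈ 362 Hz.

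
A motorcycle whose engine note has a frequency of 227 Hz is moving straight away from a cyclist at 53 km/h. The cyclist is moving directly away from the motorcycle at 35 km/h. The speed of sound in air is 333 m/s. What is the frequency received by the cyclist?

211 Hz

53 km/h = 14.72 m/s; 35 km/h = 9.722 m/s.
With source receding and observer receding, f' = f · (v − v_o)/(v + v_s).
f' = 227 × (333 − 9.722)/(333 + 14.72) = 227 × 323.28/347.72 ≈ 211 Hz.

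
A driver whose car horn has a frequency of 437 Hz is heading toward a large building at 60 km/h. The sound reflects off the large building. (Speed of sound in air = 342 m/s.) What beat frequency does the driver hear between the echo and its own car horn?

60 km/h = 16.67 m/s.
The large building receives the sound from a moving source: f₁ = f₀ · v/(v − v_e) = 437 × 342/325.33 ≈ 459.4 Hz.
On the return leg the driver is a moving observer: f₂ = f₁ · (v + v_e)/v = 459.4 × 358.67/342 ≈ 481.8 Hz.
Equivalently f₂ = f₀ · (v + v_e)/(v − v_e).
Beat against the emitted tone: |f₂ − f₀| = 2v_e·f₀/(v − v_e) = 2 × 16.67 × 437/325.33 ≈ 44.8 Hz.

44.8 Hz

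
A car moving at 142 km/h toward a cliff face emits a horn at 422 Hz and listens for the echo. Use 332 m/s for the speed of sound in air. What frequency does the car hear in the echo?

142 km/h = 39.44 m/s.
The cliff face receives the sound from a moving source: f₁ = f₀ · v/(v − v_e) = 422 × 332/292.56 ≈ 479 Hz.
On the return leg the car is a moving observer: f₂ = f₁ · (v + v_e)/v = 479 × 371.44/332 ≈ 536 Hz.
Equivalently f₂ = f₀ · (v + v_e)/(v − v_e).

536 Hz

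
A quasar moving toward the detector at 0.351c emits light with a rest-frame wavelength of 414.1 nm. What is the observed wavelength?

287.0 nm

Relativistic Doppler for wavelength: λ' = λ₀ · √((1 − β)/(1 + β)).
λ' = 414.1 × √(0.6490/1.3510) = 414.1 × 0.69310 ≈ 287.0 nm.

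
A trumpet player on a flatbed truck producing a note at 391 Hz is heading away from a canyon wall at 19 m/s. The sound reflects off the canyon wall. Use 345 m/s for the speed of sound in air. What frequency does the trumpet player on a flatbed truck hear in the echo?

The canyon wall receives the sound from a moving source: f₁ = f₀ · v/(v + v_e) = 391 × 345/364 ≈ 371 Hz.
On the return leg the trumpet player on a flatbed truck is a moving observer: f₂ = f₁ · (v − v_e)/v = 371 × 326/345 ≈ 350 Hz.

350 Hz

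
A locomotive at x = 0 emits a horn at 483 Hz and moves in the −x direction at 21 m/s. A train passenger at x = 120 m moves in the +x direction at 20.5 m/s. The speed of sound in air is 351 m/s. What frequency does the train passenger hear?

The observer lies on the +x side, so the source is heading away from the observer and the observer is heading away from the source.
Both move, so f' = f · (v − v_o)/(v + v_s).
f' = 483 × (351 − 20.5)/(351 + 21) = 483 × 330.5/372 ≈ 429 Hz.

429 Hz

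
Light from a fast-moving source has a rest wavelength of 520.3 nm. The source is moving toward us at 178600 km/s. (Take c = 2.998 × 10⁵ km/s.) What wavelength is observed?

261.9 nm

β = v/c = 178600/299800 = 0.5957.
Relativistic Doppler for wavelength: λ' = λ₀ · √((1 − β)/(1 + β)).
λ' = 520.3 × √(0.4043/1.5957) = 520.3 × 0.50333 ≈ 261.9 nm.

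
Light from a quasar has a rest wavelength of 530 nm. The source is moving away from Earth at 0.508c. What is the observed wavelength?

927.9 nm

Relativistic Doppler for wavelength: λ' = λ₀ · √((1 + β)/(1 − β)).
λ' = 530 × √(1.5080/0.4920) = 530 × 1.75073 ≈ 927.9 nm.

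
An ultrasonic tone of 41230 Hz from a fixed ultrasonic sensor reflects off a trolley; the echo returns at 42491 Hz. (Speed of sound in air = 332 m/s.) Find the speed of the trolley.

Double Doppler shift off a moving reflector: f₂ = f₀ · (v + u)/(v − u) (u > 0 toward emitter).
Rearranging, u = v · (f₂ − f₀)/(f₂ + f₀) = 332 × 1261/83721 ≈ 5.0 m/s.
So the trolley is moving at 5.0 m/s toward the emitter.

5.0 m/s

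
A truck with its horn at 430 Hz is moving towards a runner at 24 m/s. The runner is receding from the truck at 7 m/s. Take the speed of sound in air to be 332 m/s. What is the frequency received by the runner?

454 Hz

With source approaching and observer receding, f' = f · (v − v_o)/(v − v_s).
f' = 430 × (332 − 7)/(332 − 24) = 430 × 325/308 ≈ 454 Hz.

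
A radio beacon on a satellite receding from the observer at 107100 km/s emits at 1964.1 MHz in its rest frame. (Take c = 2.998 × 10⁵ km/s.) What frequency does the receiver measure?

β = v/c = 107100/299800 = 0.3572.
Relativistic Doppler for frequency: f' = f₀ · √((1 − β)/(1 + β)).
f' = 1964.1 × √(0.6428/1.3572) = 1964.1 × 0.68817 ≈ 1351.6 MHz.

1351.6 MHz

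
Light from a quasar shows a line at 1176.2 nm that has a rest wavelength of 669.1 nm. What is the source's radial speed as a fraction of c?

0.511

λ'/λ₀ = 1.7579 > 1 (redshift), so the source is receding.
λ'/λ₀ = √((1 + β)/(1 − β)) for a receding source ⇒ β = (r² − 1)/(r² + 1) with r = λ'/λ₀.
β = (3.0902 − 1)/(3.0902 + 1) ≈ 0.511.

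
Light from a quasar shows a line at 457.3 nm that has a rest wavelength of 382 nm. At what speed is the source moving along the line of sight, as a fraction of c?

0.178c

λ'/λ₀ = 1.1971 > 1 (redshift), so the source is receding.
λ'/λ₀ = √((1 + β)/(1 − β)) for a receding source ⇒ β = (r² − 1)/(r² + 1) with r = λ'/λ₀.
β = (1.4331 − 1)/(1.4331 + 1) ≈ 0.178.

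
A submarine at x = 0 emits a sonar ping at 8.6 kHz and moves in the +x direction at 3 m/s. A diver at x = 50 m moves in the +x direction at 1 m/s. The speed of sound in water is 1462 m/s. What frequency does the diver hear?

The observer lies on the +x side, so the source is heading toward the observer and the observer is heading away from the source.
General Doppler shift: f' = f · (v − v_o)/(v − v_s).
f' = 8.6 × (1462 − 1)/(1462 − 3) = 8.6 × 1461/1459 ≈ 8.61 kHz.

8.61 kHz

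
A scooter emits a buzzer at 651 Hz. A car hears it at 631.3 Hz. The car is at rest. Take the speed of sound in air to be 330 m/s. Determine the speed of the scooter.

10.3 m/s

f' < f, so the scooter is receding.
f' = f · v/(v + v_s) ⇒ v_s = v · |1 − f/f'|.
v_s = 330 × |1 − 651/631.3| = 330 × 0.03121 ≈ 10.3 m/s.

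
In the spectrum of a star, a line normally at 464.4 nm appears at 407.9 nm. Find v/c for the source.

0.129c

λ'/λ₀ = 0.8783 < 1 (blueshift), so the source is approaching.
λ'/λ₀ = √((1 − β)/(1 + β)) for an approaching source ⇒ β = (1 − r²)/(1 + r²) with r = λ'/λ₀.
β = (1 − 0.7715)/(1 + 0.7715) ≈ 0.129.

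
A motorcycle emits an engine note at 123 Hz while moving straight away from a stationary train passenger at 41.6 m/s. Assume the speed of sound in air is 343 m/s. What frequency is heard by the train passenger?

110 Hz

Moving source, stationary observer: f' = f · v/(v + v_s) since the source is receding.
f' = 123 × 343/(343 + 41.6) = 123 × 343/384.6 ≈ 110 Hz.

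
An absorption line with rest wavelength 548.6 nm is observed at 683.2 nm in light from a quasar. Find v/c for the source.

λ'/λ₀ = 1.2454 > 1 (redshift), so the source is receding.
λ'/λ₀ = √((1 + β)/(1 − β)) for a receding source ⇒ β = (r² − 1)/(r² + 1) with r = λ'/λ₀.
β = (1.5509 − 1)/(1.5509 + 1) ≈ 0.216.

0.216c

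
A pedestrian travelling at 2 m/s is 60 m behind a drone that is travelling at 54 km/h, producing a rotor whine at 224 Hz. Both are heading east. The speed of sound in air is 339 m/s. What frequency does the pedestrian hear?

54 km/h = 15 m/s.
The pedestrian is behind, so the drone is moving away from it while the pedestrian is moving toward the drone.
Both move, so f' = f · (v + v_o)/(v + v_s).
f' = 224 × (339 + 2)/(339 + 15) = 224 × 341/354 ≈ 216 Hz.

216 Hz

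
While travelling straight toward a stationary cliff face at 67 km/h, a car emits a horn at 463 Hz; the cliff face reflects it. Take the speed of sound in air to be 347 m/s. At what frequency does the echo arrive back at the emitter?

515 Hz

67 km/h = 18.61 m/s.
The cliff face receives the sound from a moving source: f₁ = f₀ · v/(v − v_e) = 463 × 347/328.39 ≈ 489 Hz.
On the return leg the car is a moving observer: f₂ = f₁ · (v + v_e)/v = 489 × 365.61/347 ≈ 515 Hz.
Equivalently f₂ = f₀ · (v + v_e)/(v − v_e).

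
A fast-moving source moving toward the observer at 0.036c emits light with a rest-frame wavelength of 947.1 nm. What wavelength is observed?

Relativistic Doppler for wavelength: λ' = λ₀ · √((1 − β)/(1 + β)).
λ' = 947.1 × √(0.9640/1.0360) = 947.1 × 0.96463 ≈ 913.6 nm.

913.6 nm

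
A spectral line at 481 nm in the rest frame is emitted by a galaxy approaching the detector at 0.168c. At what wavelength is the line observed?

406.0 nm

Relativistic Doppler for wavelength: λ' = λ₀ · √((1 − β)/(1 + β)).
λ' = 481 × √(0.8320/1.1680) = 481 × 0.84400 ≈ 406.0 nm.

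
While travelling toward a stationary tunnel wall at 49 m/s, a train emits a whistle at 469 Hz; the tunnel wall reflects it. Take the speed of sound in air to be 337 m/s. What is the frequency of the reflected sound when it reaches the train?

629 Hz

The tunnel wall receives the sound from a moving source: f₁ = f₀ · v/(v − v_e) = 469 × 337/288 ≈ 549 Hz.
On the return leg the train is a moving observer: f₂ = f₁ · (v + v_e)/v = 549 × 386/337 ≈ 629 Hz.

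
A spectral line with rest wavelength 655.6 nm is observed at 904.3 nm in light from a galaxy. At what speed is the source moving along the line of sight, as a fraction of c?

0.311c

λ'/λ₀ = 1.3793 > 1 (redshift), so the source is receding.
λ'/λ₀ = √((1 + β)/(1 − β)) for a receding source ⇒ β = (r² − 1)/(r² + 1) with r = λ'/λ₀.
β = (1.9026 − 1)/(1.9026 + 1) ≈ 0.311.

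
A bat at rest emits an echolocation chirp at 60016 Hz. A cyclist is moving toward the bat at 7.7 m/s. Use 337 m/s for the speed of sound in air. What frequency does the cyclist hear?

Only the observer moves, toward the source, so f' = f · (v + v_o)/v.
f' = 60016 × (337 + 7.7)/337 = 60016 × 344.7/337 ≈ 61387 Hz.

61387 Hz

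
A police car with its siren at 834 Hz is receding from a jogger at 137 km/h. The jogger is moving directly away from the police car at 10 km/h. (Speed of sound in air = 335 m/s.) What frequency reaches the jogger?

743 Hz

137 km/h = 38.06 m/s; 10 km/h = 2.778 m/s.
Both move, so f' = f · (v − v_o)/(v + v_s).
f' = 834 × (335 − 2.778)/(335 + 38.06) = 834 × 332.22/373.06 ≈ 743 Hz.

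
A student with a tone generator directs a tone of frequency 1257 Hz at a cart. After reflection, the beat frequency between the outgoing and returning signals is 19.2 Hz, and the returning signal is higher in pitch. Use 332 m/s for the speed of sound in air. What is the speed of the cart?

2.52 m/s

Double Doppler shift off a moving reflector: f₂ = f₀ · (v + u)/(v − u) (u > 0 toward emitter).
Returning signal is higher, so f₂ = f₀ + Δf = 1257 + 19.2 = 1276.2 Hz.
Rearranging, u = v · (f₂ − f₀)/(f₂ + f₀) = 332 × 19.2/2533.2 ≈ 2.52 m/s.
So the cart is moving at 2.52 m/s toward the emitter.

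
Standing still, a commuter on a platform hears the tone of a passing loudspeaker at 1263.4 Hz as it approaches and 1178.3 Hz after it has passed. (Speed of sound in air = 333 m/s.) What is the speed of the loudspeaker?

f₁/f₂ = (v + v_s)/(v − v_s), so v_s = v · (f₁ − f₂)/(f₁ + f₂).
v_s = 333 × (1263.4 − 1178.3)/(1263.4 + 1178.3) = 333 × 85.1/2441.7 ≈ 11.6 m/s.

11.6 m/s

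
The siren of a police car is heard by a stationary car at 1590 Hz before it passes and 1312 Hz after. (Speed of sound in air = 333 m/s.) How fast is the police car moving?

f₁/f₂ = (v + v_s)/(v − v_s), so v_s = v · (f₁ − f₂)/(f₁ + f₂).
v_s = 333 × (1590 − 1312)/(1590 + 1312) = 333 × 278/2902 ≈ 32 m/s.

32 m/s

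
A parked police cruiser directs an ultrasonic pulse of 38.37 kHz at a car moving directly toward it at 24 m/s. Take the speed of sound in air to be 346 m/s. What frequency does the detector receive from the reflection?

The car first receives the wave as a moving observer: f₁ = f₀ · (v + u)/v = 38.37 × (346 + 24)/346 ≈ 41.0 kHz.
On reflection it acts as a source moving toward the stationary detector: f₂ = f₁ · v/(v − u) = 41.0 × 346/322 ≈ 44.1 kHz.
Equivalently f₂ = f₀ · (v + u)/(v − u).

44.1 kHz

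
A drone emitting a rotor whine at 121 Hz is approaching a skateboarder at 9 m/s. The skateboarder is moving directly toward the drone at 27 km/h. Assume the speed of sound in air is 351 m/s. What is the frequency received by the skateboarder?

27 km/h = 7.5 m/s.
With source approaching and observer approaching, f' = f · (v + v_o)/(v − v_s).
f' = 121 × (351 + 7.5)/(351 − 9) = 121 × 358.5/342 ≈ 127 Hz.

127 Hz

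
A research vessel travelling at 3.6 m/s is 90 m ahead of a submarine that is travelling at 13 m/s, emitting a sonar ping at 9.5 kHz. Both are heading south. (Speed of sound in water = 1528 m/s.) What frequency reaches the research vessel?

The research vessel is ahead, so the submarine is moving toward it while the research vessel is moving away from the submarine.
Both move, so f' = f · (v − v_o)/(v − v_s).
f' = 9.5 × (1528 − 3.6)/(1528 − 13) = 9.5 × 1524.4/1515 ≈ 9.56 kHz.

9.56 kHz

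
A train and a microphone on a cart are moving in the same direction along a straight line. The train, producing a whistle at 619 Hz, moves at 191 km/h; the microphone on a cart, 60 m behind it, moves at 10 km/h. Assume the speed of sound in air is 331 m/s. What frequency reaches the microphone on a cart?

191 km/h = 53.06 m/s; 10 km/h = 2.778 m/s.
The microphone on a cart is behind, so the train is moving away from it while the microphone on a cart is moving toward the train.
General Doppler shift: f' = f · (v + v_o)/(v + v_s).
f' = 619 × (331 + 2.778)/(331 + 53.06) = 619 × 333.78/384.06 ≈ 538 Hz.

538 Hz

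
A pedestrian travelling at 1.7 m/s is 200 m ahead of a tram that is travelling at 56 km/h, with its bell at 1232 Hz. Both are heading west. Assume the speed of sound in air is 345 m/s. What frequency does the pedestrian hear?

1284 Hz

56 km/h = 15.56 m/s.
The pedestrian is ahead, so the tram is moving toward it while the pedestrian is moving away from the tram.
General Doppler shift: f' = f · (v − v_o)/(v − v_s).
f' = 1232 × (345 − 1.7)/(345 − 15.56) = 1232 × 343.3/329.44 ≈ 1284 Hz.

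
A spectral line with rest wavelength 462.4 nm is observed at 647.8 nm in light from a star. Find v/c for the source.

λ'/λ₀ = 1.4010 > 1 (redshift), so the source is receding.
λ'/λ₀ = √((1 + β)/(1 − β)) for a receding source ⇒ β = (r² − 1)/(r² + 1) with r = λ'/λ₀.
β = (1.9627 − 1)/(1.9627 + 1) ≈ 0.325.

0.325c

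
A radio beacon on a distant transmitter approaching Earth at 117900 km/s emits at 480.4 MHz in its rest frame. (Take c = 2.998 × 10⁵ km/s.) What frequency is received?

β = v/c = 117900/299800 = 0.3933.
Relativistic Doppler for frequency: f' = f₀ · √((1 + β)/(1 − β)).
f' = 480.4 × √(1.3933/0.6067) = 480.4 × 1.51536 ≈ 728.0 MHz.

728.0 MHz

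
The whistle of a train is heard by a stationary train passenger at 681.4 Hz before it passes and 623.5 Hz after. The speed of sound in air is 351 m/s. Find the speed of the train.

15.6 m/s

f₁/f₂ = (v + v_s)/(v − v_s), so v_s = v · (f₁ − f₂)/(f₁ + f₂).
v_s = 351 × (681.4 − 623.5)/(681.4 + 623.5) = 351 × 57.9/1304.9 ≈ 15.6 m/s.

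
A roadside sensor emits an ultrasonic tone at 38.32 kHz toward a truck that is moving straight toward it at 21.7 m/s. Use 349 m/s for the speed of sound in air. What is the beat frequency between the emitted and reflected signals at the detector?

The truck first receives the wave as a moving observer: f₁ = f₀ · (v + u)/v = 38.32 × (349 + 21.7)/349 ≈ 40.70 kHz.
On reflection it acts as a source moving toward the stationary detector: f₂ = f₁ · v/(v − u) = 40.70 × 349/327.3 ≈ 43.40 kHz.
Beat frequency (with f₀ = 38320 Hz): |f₂ − f₀| = 2u·f₀/(v − u) = 2 × 21.7 × 38320/327.3 ≈ 5081 Hz.

5081 Hz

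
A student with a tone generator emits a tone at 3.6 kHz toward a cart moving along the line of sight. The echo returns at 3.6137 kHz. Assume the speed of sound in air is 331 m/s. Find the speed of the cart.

Double Doppler shift off a moving reflector: f₂ = f₀ · (v + u)/(v − u) (u > 0 toward emitter).
Rearranging, u = v · (f₂ − f₀)/(f₂ + f₀) = 331 × 0.0137/7.2137 ≈ 0.63 m/s.
So the cart is moving at 0.63 m/s toward the emitter.

0.63 m/s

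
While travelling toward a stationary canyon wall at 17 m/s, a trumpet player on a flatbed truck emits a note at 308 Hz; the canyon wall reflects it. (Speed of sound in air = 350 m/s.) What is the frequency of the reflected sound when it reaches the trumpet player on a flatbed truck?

339 Hz

The canyon wall receives the sound from a moving source: f₁ = f₀ · v/(v − v_e) = 308 × 350/333 ≈ 324 Hz.
On the return leg the trumpet player on a flatbed truck is a moving observer: f₂ = f₁ · (v + v_e)/v = 324 × 367/350 ≈ 339 Hz.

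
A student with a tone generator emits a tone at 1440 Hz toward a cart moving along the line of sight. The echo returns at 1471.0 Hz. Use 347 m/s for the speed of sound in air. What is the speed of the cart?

3.7 m/s

Double Doppler shift off a moving reflector: f₂ = f₀ · (v + u)/(v − u) (u > 0 toward emitter).
Rearranging, u = v · (f₂ − f₀)/(f₂ + f₀) = 347 × 31.0/2911.0 ≈ 3.7 m/s.
So the cart is moving at 3.7 m/s toward the emitter.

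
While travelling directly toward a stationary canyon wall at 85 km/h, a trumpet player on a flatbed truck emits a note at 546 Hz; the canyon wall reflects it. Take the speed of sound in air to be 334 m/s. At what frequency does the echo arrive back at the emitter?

85 km/h = 23.61 m/s.
The canyon wall receives the sound from a moving source: f₁ = f₀ · v/(v − v_e) = 546 × 334/310.39 ≈ 588 Hz.
On the return leg the trumpet player on a flatbed truck is a moving observer: f₂ = f₁ · (v + v_e)/v = 588 × 357.61/334 ≈ 629 Hz.

629 Hz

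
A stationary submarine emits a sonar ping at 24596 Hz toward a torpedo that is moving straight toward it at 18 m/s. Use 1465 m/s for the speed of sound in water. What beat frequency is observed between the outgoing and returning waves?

At the torpedo (a moving observer), f₁ = f₀ · (v + u)/v = 24596 × 1483/1465 ≈ 24898 Hz.
The reflection then acts as a moving source: f₂ = f₁ · v/(v − u) ≈ 25208 Hz.
Equivalently f₂ = f₀ · (v + u)/(v − u).
Beat frequency: |f₂ − f₀| = 2u·f₀/(v − u) = 2 × 18 × 24596/1447 ≈ 612 Hz.

612 Hz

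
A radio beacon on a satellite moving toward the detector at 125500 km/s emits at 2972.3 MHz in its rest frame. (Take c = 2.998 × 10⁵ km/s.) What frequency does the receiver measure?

4642.9 MHz

β = v/c = 125500/299800 = 0.4186.
Relativistic Doppler for frequency: f' = f₀ · √((1 + β)/(1 − β)).
f' = 2972.3 × √(1.4186/0.5814) = 2972.3 × 1.56206 ≈ 4642.9 MHz.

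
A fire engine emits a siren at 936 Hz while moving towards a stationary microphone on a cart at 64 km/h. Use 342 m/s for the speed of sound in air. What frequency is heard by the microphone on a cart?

64 km/h = 17.78 m/s.
Only the source moves, toward the listener, so f' = f · v/(v − v_s).
f' = 936 × 342/(342 − 17.78) = 936 × 342/324.2 ≈ 987 Hz.

987 Hz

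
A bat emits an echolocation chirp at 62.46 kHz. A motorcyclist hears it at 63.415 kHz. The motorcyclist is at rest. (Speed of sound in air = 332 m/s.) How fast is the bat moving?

f' > f, so the bat is approaching.
f' = f · v/(v − v_s) ⇒ v_s = v · |1 − f/f'|.
v_s = 332 × |1 − 62.46/63.415| = 332 × 0.01506 ≈ 5.0 m/s.

5.0 m/s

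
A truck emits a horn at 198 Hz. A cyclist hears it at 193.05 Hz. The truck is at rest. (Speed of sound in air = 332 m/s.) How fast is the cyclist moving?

f' < f, so the cyclist is receding.
f' = f · (v − v_o)/v ⇒ v_o = v · |f'/f − 1|.
v_o = 332 × |193.05/198 − 1| = 332 × 0.025 ≈ 8.3 m/s.

8.3 m/s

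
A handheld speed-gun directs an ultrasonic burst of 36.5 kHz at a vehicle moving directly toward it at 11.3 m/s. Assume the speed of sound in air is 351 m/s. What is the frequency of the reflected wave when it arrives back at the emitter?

38.9 kHz

At the vehicle (a moving observer), f₁ = f₀ · (v + u)/v = 36.5 × 362.3/351 ≈ 37.7 kHz.
The reflection then acts as a moving source: f₂ = f₁ · v/(v − u) ≈ 38.9 kHz.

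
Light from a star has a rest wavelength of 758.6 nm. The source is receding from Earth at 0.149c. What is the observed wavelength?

881.5 nm

Relativistic Doppler for wavelength: λ' = λ₀ · √((1 + β)/(1 − β)).
λ' = 758.6 × √(1.1490/0.8510) = 758.6 × 1.16197 ≈ 881.5 nm.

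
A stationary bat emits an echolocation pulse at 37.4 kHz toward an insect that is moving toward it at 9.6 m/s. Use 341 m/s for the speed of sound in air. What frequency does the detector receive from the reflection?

39.6 kHz

At the insect (a moving observer), f₁ = f₀ · (v + u)/v = 37.4 × 350.6/341 ≈ 38.5 kHz.
On reflection it acts as a source moving toward the stationary detector: f₂ = f₁ · v/(v − u) = 38.5 × 341/331.4 ≈ 39.6 kHz.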